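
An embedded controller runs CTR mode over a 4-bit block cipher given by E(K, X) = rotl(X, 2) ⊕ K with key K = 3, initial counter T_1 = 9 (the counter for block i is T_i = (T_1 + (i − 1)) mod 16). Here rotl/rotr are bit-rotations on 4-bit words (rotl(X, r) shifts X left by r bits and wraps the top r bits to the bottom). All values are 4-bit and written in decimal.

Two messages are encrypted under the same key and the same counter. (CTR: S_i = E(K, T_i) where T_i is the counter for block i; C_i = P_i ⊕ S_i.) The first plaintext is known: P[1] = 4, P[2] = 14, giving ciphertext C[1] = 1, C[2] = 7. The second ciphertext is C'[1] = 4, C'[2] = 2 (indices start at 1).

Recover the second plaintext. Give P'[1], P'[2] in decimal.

P'[1] = 1, P'[2] = 11

In CTR with a reused counter, both messages share the same keystream S_i, so C_i ⊕ C'_i = P_i ⊕ P'_i and thus P'_i = P_i ⊕ C_i ⊕ C'_i.
P'[1]: 4 ⊕ 1 ⊕ 4 = 1.
P'[2]: 14 ⊕ 7 ⊕ 2 = 11.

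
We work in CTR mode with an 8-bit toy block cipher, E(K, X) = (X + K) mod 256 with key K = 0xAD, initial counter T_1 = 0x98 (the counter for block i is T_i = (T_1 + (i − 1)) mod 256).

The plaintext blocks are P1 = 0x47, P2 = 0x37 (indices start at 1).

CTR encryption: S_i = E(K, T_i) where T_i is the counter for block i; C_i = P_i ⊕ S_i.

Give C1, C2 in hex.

C1: T = 0x98, S = E(K, T) = 0x45; 0x47 ⊕ 0x45 = 0x02.
C2: T = 0x99, S = E(K, T) = 0x46; 0x37 ⊕ 0x46 = 0x71.

C1 = 0x02, C2 = 0x71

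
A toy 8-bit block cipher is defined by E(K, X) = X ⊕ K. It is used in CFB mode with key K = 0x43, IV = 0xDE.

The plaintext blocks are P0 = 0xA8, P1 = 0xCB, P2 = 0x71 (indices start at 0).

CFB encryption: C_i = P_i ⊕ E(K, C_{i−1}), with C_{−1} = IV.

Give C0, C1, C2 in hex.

C0: E(K, 0xDE) = 0x9D; 0xA8 ⊕ 0x9D = 0x35.
C1: E(K, 0x35) = 0x76; 0xCB ⊕ 0x76 = 0xBD.
C2: E(K, 0xBD) = 0xFE; 0x71 ⊕ 0xFE = 0x8F.

C0 = 0x35, C1 = 0xBD, C2 = 0x8F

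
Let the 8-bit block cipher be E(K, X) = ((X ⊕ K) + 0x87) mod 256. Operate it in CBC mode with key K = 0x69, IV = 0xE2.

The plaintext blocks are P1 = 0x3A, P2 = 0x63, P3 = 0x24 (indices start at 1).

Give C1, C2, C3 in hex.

CBC encryption: C_i = E(K, P_i ⊕ C_{i−1}), with C_{0} = IV.
C1: P1 ⊕ 0xE2 = 0xD8; E(K, 0xD8) = 0x38.
C2: P2 ⊕ 0x38 = 0x5B; E(K, 0x5B) = 0xB9.
C3: P3 ⊕ 0xB9 = 0x9D; E(K, 0x9D) = 0x7B.

C1 = 0x38, C2 = 0xB9, C3 = 0x7B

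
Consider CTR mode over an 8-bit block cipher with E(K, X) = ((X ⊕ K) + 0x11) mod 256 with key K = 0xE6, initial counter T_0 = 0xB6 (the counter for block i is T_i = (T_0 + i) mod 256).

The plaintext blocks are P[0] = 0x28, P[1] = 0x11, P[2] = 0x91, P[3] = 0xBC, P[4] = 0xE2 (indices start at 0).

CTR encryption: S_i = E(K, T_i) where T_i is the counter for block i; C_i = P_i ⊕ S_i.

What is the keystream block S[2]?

0x6F

C[0]: T = 0xB6, S = E(K, T) = 0x61; 0x28 ⊕ 0x61 = 0x49.
C[1]: T = 0xB7, S = E(K, T) = 0x62; 0x11 ⊕ 0x62 = 0x73.
C[2]: T = 0xB8, S = E(K, T) = 0x6F; 0x91 ⊕ 0x6F = 0xFE.
So S[2] = 0x6F.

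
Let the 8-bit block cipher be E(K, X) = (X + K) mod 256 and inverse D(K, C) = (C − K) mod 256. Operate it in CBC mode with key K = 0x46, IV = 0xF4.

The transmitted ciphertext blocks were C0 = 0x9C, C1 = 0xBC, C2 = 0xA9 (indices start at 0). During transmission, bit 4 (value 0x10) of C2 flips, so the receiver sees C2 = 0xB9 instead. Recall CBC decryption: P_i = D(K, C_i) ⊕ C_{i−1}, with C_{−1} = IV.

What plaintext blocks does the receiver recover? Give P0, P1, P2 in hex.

Only C2 changed, to 0xB9. In CBC, a change in C_i garbles P_i and flips the same bit in P_{i+1}. Decrypting the received ciphertext:
P0: D(K, 0x9C) = 0x56; 0x56 ⊕ 0xF4 = 0xA2.
P1: D(K, 0xBC) = 0x76; 0x76 ⊕ 0x9C = 0xEA.
P2: D(K, 0xB9) = 0x73; 0x73 ⊕ 0xBC = 0xCF.
Blocks that differ from the original plaintext: P2.

P0 = 0xA2, P1 = 0xEA, P2 = 0xCF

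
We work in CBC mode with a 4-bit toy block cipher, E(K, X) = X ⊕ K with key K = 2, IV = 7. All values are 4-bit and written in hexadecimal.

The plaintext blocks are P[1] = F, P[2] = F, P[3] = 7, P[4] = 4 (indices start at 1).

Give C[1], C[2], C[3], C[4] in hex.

C[1] = A, C[2] = 7, C[3] = 2, C[4] = 4

CBC encryption: C_i = E(K, P_i ⊕ C_{i−1}), with C_{0} = IV.
C[1]: P[1] ⊕ 7 = 8; E(K, 8) = A.
C[2]: P[2] ⊕ A = 5; E(K, 5) = 7.
C[3]: P[3] ⊕ 7 = 0; E(K, 0) = 2.
C[4]: P[4] ⊕ 2 = 6; E(K, 6) = 4.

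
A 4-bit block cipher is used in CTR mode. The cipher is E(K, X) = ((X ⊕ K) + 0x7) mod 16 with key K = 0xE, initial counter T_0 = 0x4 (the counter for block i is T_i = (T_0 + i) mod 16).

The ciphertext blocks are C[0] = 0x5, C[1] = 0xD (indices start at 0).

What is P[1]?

CTR decryption: S_i = E(K, T_i) where T_i is the counter for block i; P_i = C_i ⊕ S_i.
P[1]: T = 0x5, S = E(K, T) = 0x2; 0xD ⊕ 0x2 = 0xF.

P[1] = 0xF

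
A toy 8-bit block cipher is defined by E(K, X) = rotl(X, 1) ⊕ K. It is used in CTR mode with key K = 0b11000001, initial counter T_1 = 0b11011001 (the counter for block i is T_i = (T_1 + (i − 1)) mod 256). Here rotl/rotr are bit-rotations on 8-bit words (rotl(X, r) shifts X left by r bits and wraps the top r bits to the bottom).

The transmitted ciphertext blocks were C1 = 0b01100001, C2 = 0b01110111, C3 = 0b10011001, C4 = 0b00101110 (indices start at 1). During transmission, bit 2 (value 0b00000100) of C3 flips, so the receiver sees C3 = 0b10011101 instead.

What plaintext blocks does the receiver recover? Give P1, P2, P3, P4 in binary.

CTR decryption: S_i = E(K, T_i) where T_i is the counter for block i; P_i = C_i ⊕ S_i.
Only C3 changed, to 0b10011101. In CTR, a change in C_i flips the same bit in P_i only; the keystream is unaffected. Decrypting the received ciphertext:
P1: T = 0b11011001, S = E(K, T) = 0b01110010; 0b01100001 ⊕ 0b01110010 = 0b00010011.
P2: T = 0b11011010, S = E(K, T) = 0b01110100; 0b01110111 ⊕ 0b01110100 = 0b00000011.
P3: T = 0b11011011, S = E(K, T) = 0b01110110; 0b10011101 ⊕ 0b01110110 = 0b11101011.
P4: T = 0b11011100, S = E(K, T) = 0b01111000; 0b00101110 ⊕ 0b01111000 = 0b01010110.
Blocks that differ from the original plaintext: P3.

P1 = 0b00010011, P2 = 0b00000011, P3 = 0b11101011, P4 = 0b01010110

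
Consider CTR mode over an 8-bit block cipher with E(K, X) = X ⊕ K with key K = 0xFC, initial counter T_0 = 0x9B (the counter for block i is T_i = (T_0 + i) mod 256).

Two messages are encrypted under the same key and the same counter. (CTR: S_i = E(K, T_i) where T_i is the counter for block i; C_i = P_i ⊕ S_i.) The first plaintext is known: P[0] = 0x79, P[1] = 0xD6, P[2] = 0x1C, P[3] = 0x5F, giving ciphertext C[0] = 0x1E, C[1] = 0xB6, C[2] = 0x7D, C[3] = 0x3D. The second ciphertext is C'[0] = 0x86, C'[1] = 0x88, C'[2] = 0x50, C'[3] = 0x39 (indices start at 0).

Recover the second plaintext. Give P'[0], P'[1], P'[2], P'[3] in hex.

In CTR with a reused counter, both messages share the same keystream S_i, so C_i ⊕ C'_i = P_i ⊕ P'_i and thus P'_i = P_i ⊕ C_i ⊕ C'_i.
P'[0]: 0x79 ⊕ 0x1E ⊕ 0x86 = 0xE1.
P'[1]: 0xD6 ⊕ 0xB6 ⊕ 0x88 = 0xE8.
P'[2]: 0x1C ⊕ 0x7D ⊕ 0x50 = 0x31.
P'[3]: 0x5F ⊕ 0x3D ⊕ 0x39 = 0x5B.

P'[0] = 0xE1, P'[1] = 0xE8, P'[2] = 0x31, P'[3] = 0x5B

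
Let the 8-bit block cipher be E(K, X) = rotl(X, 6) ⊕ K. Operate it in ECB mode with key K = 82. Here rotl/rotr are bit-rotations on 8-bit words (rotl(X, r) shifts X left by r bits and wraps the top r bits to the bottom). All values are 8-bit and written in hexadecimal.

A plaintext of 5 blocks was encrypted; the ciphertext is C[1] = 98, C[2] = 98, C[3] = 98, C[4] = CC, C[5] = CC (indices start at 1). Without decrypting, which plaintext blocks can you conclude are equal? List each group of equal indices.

P[1] = P[2] = P[3]; P[4] = P[5]

ECB encrypts each block independently with the same key, so equal ciphertext blocks imply equal plaintext blocks.
C[1] = C[2] = C[3] = 98, so P[1] = P[2] = P[3].
C[4] = C[5] = CC, so P[4] = P[5].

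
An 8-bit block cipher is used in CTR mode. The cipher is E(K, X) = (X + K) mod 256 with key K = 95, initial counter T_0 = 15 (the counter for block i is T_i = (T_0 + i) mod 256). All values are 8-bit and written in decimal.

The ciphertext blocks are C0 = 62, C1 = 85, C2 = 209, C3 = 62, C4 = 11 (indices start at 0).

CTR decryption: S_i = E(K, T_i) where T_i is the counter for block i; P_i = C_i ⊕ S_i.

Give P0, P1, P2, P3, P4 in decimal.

P0: T = 15, S = E(K, T) = 110; 62 ⊕ 110 = 80.
P1: T = 16, S = E(K, T) = 111; 85 ⊕ 111 = 58.
P2: T = 17, S = E(K, T) = 112; 209 ⊕ 112 = 161.
P3: T = 18, S = E(K, T) = 113; 62 ⊕ 113 = 79.
P4: T = 19, S = E(K, T) = 114; 11 ⊕ 114 = 121.

P0 = 80, P1 = 58, P2 = 161, P3 = 79, P4 = 121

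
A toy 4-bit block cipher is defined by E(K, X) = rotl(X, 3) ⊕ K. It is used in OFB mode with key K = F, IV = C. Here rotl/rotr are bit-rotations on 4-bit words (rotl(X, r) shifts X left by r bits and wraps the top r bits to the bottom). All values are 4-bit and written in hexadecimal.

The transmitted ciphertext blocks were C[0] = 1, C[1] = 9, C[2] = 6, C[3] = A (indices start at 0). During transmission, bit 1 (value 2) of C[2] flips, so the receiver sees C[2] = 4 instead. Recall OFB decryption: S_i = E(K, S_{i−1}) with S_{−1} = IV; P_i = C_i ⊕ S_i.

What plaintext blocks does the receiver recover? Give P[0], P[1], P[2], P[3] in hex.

Only C[2] changed, to 4. In OFB, a change in C_i flips the same bit in P_i only; the keystream is unaffected. Decrypting the received ciphertext:
P[0]: S = E(K, C) = 9; 1 ⊕ 9 = 8.
P[1]: S = E(K, 9) = 3; 9 ⊕ 3 = A.
P[2]: S = E(K, 3) = 6; 4 ⊕ 6 = 2.
P[3]: S = E(K, 6) = C; A ⊕ C = 6.
Blocks that differ from the original plaintext: P[2].

P[0] = 8, P[1] = A, P[2] = 2, P[3] = 6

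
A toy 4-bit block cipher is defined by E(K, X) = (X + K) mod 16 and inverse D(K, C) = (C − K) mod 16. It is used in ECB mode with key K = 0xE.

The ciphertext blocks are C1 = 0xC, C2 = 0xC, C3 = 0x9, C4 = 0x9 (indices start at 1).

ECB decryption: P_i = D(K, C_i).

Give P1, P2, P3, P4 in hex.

P1 = 0xE, P2 = 0xE, P3 = 0xB, P4 = 0xB

P1: D(K, 0xC) = 0xE.
P2: D(K, 0xC) = 0xE.
P3: D(K, 0x9) = 0xB.
P4: D(K, 0x9) = 0xB.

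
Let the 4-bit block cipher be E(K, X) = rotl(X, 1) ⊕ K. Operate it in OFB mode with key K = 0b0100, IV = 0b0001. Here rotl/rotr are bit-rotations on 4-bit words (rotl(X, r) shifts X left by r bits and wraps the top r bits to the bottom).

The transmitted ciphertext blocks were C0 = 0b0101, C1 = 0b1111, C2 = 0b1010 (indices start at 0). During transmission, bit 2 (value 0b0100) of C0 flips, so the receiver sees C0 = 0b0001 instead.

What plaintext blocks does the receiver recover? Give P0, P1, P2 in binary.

P0 = 0b0111, P1 = 0b0111, P2 = 0b1111

OFB decryption: S_i = E(K, S_{i−1}) with S_{−1} = IV; P_i = C_i ⊕ S_i.
Only C0 changed, to 0b0001. In OFB, a change in C_i flips the same bit in P_i only; the keystream is unaffected. Decrypting the received ciphertext:
P0: S = E(K, 0b0001) = 0b0110; 0b0001 ⊕ 0b0110 = 0b0111.
P1: S = E(K, 0b0110) = 0b1000; 0b1111 ⊕ 0b1000 = 0b0111.
P2: S = E(K, 0b1000) = 0b0101; 0b1010 ⊕ 0b0101 = 0b1111.
Blocks that differ from the original plaintext: P0.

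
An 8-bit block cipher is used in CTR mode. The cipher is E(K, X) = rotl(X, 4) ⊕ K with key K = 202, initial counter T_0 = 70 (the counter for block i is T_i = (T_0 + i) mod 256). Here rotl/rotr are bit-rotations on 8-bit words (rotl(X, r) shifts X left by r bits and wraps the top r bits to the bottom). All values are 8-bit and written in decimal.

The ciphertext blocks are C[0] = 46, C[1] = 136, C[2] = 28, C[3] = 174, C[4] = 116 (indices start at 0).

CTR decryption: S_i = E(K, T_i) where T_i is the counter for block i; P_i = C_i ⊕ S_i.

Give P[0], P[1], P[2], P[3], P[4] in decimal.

P[0]: T = 70, S = E(K, T) = 174; 46 ⊕ 174 = 128.
P[1]: T = 71, S = E(K, T) = 190; 136 ⊕ 190 = 54.
P[2]: T = 72, S = E(K, T) = 78; 28 ⊕ 78 = 82.
P[3]: T = 73, S = E(K, T) = 94; 174 ⊕ 94 = 240.
P[4]: T = 74, S = E(K, T) = 110; 116 ⊕ 110 = 26.

P[0] = 128, P[1] = 54, P[2] = 82, P[3] = 240, P[4] = 26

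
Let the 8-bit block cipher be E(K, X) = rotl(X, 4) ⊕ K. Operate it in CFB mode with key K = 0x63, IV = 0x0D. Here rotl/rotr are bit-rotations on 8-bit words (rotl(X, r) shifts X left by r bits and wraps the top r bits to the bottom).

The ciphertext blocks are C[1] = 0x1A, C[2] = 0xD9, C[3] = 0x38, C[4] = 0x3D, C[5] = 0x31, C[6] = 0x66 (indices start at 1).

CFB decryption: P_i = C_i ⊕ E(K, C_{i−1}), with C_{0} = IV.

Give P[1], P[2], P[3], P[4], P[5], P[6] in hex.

P[1] = 0xA9, P[2] = 0x1B, P[3] = 0xC6, P[4] = 0xDD, P[5] = 0x81, P[6] = 0x16

P[1]: E(K, 0x0D) = 0xB3; 0x1A ⊕ 0xB3 = 0xA9.
P[2]: E(K, 0x1A) = 0xC2; 0xD9 ⊕ 0xC2 = 0x1B.
P[3]: E(K, 0xD9) = 0xFE; 0x38 ⊕ 0xFE = 0xC6.
P[4]: E(K, 0x38) = 0xE0; 0x3D ⊕ 0xE0 = 0xDD.
P[5]: E(K, 0x3D) = 0xB0; 0x31 ⊕ 0xB0 = 0x81.
P[6]: E(K, 0x31) = 0x70; 0x66 ⊕ 0x70 = 0x16.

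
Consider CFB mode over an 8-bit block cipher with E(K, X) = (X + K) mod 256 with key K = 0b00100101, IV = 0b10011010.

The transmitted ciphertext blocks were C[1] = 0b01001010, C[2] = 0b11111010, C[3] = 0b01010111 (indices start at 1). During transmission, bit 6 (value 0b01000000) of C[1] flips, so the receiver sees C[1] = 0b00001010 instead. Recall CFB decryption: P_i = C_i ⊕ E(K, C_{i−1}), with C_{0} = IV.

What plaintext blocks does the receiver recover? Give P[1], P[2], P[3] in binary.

P[1] = 0b10110101, P[2] = 0b11010101, P[3] = 0b01001000

Only C[1] changed, to 0b00001010. In CFB, a change in C_i flips the same bit in P_i and garbles P_{i+1}. Decrypting the received ciphertext:
P[1]: E(K, 0b10011010) = 0b10111111; 0b00001010 ⊕ 0b10111111 = 0b10110101.
P[2]: E(K, 0b00001010) = 0b00101111; 0b11111010 ⊕ 0b00101111 = 0b11010101.
P[3]: E(K, 0b11111010) = 0b00011111; 0b01010111 ⊕ 0b00011111 = 0b01001000.
Blocks that differ from the original plaintext: P[1], P[2].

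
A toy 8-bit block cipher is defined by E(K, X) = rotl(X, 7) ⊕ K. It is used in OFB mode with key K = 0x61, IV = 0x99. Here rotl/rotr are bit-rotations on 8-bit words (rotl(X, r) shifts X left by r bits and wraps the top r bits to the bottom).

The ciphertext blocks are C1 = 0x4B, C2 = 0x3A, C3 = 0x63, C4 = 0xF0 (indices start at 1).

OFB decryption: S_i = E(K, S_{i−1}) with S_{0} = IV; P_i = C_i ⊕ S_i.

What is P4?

P4 = 0xCC

P1: S = E(K, 0x99) = 0xAD; 0x4B ⊕ 0xAD = 0xE6.
P2: S = E(K, 0xAD) = 0xB7; 0x3A ⊕ 0xB7 = 0x8D.
P3: S = E(K, 0xB7) = 0xBA; 0x63 ⊕ 0xBA = 0xD9.
P4: S = E(K, 0xBA) = 0x3C; 0xF0 ⊕ 0x3C = 0xCC.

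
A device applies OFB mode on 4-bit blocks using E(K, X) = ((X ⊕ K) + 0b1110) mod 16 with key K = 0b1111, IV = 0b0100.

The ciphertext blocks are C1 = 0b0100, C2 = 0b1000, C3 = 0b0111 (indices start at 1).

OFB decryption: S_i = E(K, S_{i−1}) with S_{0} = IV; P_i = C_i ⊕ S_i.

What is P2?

P1: S = E(K, 0b0100) = 0b1001; 0b0100 ⊕ 0b1001 = 0b1101.
P2: S = E(K, 0b1001) = 0b0100; 0b1000 ⊕ 0b0100 = 0b1100.

P2 = 0b1100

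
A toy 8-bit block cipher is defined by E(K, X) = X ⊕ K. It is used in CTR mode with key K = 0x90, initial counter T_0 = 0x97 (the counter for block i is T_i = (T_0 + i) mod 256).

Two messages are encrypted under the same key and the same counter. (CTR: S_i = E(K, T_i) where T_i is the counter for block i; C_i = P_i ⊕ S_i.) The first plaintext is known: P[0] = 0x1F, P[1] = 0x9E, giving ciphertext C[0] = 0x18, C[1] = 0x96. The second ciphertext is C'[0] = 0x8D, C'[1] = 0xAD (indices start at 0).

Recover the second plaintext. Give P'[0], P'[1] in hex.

In CTR with a reused counter, both messages share the same keystream S_i, so C_i ⊕ C'_i = P_i ⊕ P'_i and thus P'_i = P_i ⊕ C_i ⊕ C'_i.
P'[0]: 0x1F ⊕ 0x18 ⊕ 0x8D = 0x8A.
P'[1]: 0x9E ⊕ 0x96 ⊕ 0xAD = 0xA5.

P'[0] = 0x8A, P'[1] = 0xA5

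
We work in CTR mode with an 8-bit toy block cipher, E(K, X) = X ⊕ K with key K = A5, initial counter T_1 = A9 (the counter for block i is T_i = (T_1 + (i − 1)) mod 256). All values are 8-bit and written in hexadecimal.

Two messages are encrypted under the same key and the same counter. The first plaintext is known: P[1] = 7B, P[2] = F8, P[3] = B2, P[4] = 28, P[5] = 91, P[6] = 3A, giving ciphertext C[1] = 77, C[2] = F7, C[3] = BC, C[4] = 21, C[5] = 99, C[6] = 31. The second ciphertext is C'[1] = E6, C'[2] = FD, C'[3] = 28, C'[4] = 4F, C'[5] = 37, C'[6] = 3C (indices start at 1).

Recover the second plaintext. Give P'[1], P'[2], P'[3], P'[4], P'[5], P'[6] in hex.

In CTR with a reused counter, both messages share the same keystream S_i, so C_i ⊕ C'_i = P_i ⊕ P'_i and thus P'_i = P_i ⊕ C_i ⊕ C'_i.
P'[1]: 7B ⊕ 77 ⊕ E6 = EA.
P'[2]: F8 ⊕ F7 ⊕ FD = F2.
P'[3]: B2 ⊕ BC ⊕ 28 = 26.
P'[4]: 28 ⊕ 21 ⊕ 4F = 46.
P'[5]: 91 ⊕ 99 ⊕ 37 = 3F.
P'[6]: 3A ⊕ 31 ⊕ 3C = 37.

P'[1] = EA, P'[2] = F2, P'[3] = 26, P'[4] = 46, P'[5] = 3F, P'[6] = 37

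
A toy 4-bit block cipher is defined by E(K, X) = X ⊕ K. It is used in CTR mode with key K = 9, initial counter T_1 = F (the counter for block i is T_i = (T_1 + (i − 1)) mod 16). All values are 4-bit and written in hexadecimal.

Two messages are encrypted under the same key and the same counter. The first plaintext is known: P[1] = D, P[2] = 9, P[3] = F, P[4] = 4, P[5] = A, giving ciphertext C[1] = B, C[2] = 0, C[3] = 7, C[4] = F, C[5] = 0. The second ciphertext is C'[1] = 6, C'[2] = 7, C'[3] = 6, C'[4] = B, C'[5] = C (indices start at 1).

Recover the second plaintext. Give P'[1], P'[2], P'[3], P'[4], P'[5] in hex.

In CTR with a reused counter, both messages share the same keystream S_i, so C_i ⊕ C'_i = P_i ⊕ P'_i and thus P'_i = P_i ⊕ C_i ⊕ C'_i.
P'[1]: D ⊕ B ⊕ 6 = 0.
P'[2]: 9 ⊕ 0 ⊕ 7 = E.
P'[3]: F ⊕ 7 ⊕ 6 = E.
P'[4]: 4 ⊕ F ⊕ B = 0.
P'[5]: A ⊕ 0 ⊕ C = 6.

P'[1] = 0, P'[2] = E, P'[3] = E, P'[4] = 0, P'[5] = 6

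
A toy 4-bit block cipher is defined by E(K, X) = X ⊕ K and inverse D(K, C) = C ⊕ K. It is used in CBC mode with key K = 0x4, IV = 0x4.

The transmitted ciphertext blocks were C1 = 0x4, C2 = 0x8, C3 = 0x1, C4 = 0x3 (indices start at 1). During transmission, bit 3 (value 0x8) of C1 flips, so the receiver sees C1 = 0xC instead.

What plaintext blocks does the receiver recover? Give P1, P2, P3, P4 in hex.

P1 = 0xC, P2 = 0x0, P3 = 0xD, P4 = 0x6

CBC decryption: P_i = D(K, C_i) ⊕ C_{i−1}, with C_{0} = IV.
Only C1 changed, to 0xC. In CBC, a change in C_i garbles P_i and flips the same bit in P_{i+1}. Decrypting the received ciphertext:
P1: D(K, 0xC) = 0x8; 0x8 ⊕ 0x4 = 0xC.
P2: D(K, 0x8) = 0xC; 0xC ⊕ 0xC = 0x0.
P3: D(K, 0x1) = 0x5; 0x5 ⊕ 0x8 = 0xD.
P4: D(K, 0x3) = 0x7; 0x7 ⊕ 0x1 = 0x6.
Blocks that differ from the original plaintext: P1, P2.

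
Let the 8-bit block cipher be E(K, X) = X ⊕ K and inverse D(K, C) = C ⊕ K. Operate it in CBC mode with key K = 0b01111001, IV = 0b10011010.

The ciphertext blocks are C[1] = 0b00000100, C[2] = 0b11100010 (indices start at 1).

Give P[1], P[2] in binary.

CBC decryption: P_i = D(K, C_i) ⊕ C_{i−1}, with C_{0} = IV.
P[1]: D(K, 0b00000100) = 0b01111101; 0b01111101 ⊕ 0b10011010 = 0b11100111.
P[2]: D(K, 0b11100010) = 0b10011011; 0b10011011 ⊕ 0b00000100 = 0b10011111.

P[1] = 0b11100111, P[2] = 0b10011111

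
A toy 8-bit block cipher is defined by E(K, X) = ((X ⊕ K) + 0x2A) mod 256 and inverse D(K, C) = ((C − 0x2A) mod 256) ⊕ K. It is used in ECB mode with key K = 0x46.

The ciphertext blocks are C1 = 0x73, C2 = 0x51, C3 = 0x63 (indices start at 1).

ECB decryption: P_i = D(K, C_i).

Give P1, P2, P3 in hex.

P1: D(K, 0x73) = 0x0F.
P2: D(K, 0x51) = 0x61.
P3: D(K, 0x63) = 0x7F.

P1 = 0x0F, P2 = 0x61, P3 = 0x7F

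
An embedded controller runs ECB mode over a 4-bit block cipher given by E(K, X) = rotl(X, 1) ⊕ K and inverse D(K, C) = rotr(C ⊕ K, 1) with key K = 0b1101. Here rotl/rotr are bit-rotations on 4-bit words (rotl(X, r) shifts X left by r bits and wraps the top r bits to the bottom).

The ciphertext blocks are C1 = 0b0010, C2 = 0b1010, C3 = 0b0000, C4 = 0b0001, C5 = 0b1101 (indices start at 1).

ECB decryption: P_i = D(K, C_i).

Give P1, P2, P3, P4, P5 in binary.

P1: D(K, 0b0010) = 0b1111.
P2: D(K, 0b1010) = 0b1011.
P3: D(K, 0b0000) = 0b1110.
P4: D(K, 0b0001) = 0b0110.
P5: D(K, 0b1101) = 0b0000.

P1 = 0b1111, P2 = 0b1011, P3 = 0b1110, P4 = 0b0110, P5 = 0b0000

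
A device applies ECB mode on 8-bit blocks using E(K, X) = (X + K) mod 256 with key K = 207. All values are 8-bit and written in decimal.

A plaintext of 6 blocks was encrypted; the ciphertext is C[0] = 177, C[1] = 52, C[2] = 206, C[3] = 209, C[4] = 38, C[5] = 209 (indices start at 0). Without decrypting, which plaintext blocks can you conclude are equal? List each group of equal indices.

P[3] = P[5]

ECB encrypts each block independently with the same key, so equal ciphertext blocks imply equal plaintext blocks.
C[3] = C[5] = 209, so P[3] = P[5].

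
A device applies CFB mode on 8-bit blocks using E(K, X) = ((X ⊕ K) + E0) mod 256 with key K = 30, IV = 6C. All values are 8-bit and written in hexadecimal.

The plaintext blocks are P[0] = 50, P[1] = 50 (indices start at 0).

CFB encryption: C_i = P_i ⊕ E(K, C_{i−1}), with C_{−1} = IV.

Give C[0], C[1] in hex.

C[0] = 6C, C[1] = 6C

C[0]: E(K, 6C) = 3C; 50 ⊕ 3C = 6C.
C[1]: E(K, 6C) = 3C; 50 ⊕ 3C = 6C.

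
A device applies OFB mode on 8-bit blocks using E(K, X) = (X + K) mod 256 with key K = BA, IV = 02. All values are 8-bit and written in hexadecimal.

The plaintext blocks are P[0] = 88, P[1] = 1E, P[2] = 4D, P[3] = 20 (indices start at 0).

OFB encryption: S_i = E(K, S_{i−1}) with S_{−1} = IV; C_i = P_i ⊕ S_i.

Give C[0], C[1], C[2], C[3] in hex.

C[0]: S = E(K, 02) = BC; 88 ⊕ BC = 34.
C[1]: S = E(K, BC) = 76; 1E ⊕ 76 = 68.
C[2]: S = E(K, 76) = 30; 4D ⊕ 30 = 7D.
C[3]: S = E(K, 30) = EA; 20 ⊕ EA = CA.

C[0] = 34, C[1] = 68, C[2] = 7D, C[3] = CA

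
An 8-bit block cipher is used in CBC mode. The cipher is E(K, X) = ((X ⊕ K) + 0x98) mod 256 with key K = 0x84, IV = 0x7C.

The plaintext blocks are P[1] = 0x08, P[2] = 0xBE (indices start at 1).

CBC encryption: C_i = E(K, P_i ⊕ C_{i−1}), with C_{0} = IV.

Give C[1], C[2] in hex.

C[1]: P[1] ⊕ 0x7C = 0x74; E(K, 0x74) = 0x88.
C[2]: P[2] ⊕ 0x88 = 0x36; E(K, 0x36) = 0x4A.

C[1] = 0x88, C[2] = 0x4A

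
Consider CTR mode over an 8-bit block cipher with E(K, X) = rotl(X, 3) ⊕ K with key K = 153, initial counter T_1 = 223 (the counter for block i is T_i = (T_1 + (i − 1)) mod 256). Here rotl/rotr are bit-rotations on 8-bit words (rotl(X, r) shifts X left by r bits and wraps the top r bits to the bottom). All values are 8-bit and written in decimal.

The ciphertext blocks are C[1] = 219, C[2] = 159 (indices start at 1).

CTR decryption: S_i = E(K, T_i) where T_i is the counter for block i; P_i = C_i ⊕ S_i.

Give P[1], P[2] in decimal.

P[1]: T = 223, S = E(K, T) = 103; 219 ⊕ 103 = 188.
P[2]: T = 224, S = E(K, T) = 158; 159 ⊕ 158 = 1.

P[1] = 188, P[2] = 1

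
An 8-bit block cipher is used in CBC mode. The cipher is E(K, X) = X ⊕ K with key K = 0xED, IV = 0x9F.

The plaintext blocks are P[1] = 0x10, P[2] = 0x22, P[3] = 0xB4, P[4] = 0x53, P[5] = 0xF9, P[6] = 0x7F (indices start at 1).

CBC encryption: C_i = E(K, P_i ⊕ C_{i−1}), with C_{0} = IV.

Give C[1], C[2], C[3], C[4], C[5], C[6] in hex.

C[1] = 0x62, C[2] = 0xAD, C[3] = 0xF4, C[4] = 0x4A, C[5] = 0x5E, C[6] = 0xCC

C[1]: P[1] ⊕ 0x9F = 0x8F; E(K, 0x8F) = 0x62.
C[2]: P[2] ⊕ 0x62 = 0x40; E(K, 0x40) = 0xAD.
C[3]: P[3] ⊕ 0xAD = 0x19; E(K, 0x19) = 0xF4.
C[4]: P[4] ⊕ 0xF4 = 0xA7; E(K, 0xA7) = 0x4A.
C[5]: P[5] ⊕ 0x4A = 0xB3; E(K, 0xB3) = 0x5E.
C[6]: P[6] ⊕ 0x5E = 0x21; E(K, 0x21) = 0xCC.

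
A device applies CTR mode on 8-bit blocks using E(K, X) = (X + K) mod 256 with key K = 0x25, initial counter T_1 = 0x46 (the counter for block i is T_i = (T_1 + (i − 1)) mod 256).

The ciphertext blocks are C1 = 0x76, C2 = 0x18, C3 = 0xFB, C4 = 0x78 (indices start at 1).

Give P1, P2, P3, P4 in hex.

P1 = 0x1D, P2 = 0x74, P3 = 0x96, P4 = 0x16

CTR decryption: S_i = E(K, T_i) where T_i is the counter for block i; P_i = C_i ⊕ S_i.
P1: T = 0x46, S = E(K, T) = 0x6B; 0x76 ⊕ 0x6B = 0x1D.
P2: T = 0x47, S = E(K, T) = 0x6C; 0x18 ⊕ 0x6C = 0x74.
P3: T = 0x48, S = E(K, T) = 0x6D; 0xFB ⊕ 0x6D = 0x96.
P4: T = 0x49, S = E(K, T) = 0x6E; 0x78 ⊕ 0x6E = 0x16.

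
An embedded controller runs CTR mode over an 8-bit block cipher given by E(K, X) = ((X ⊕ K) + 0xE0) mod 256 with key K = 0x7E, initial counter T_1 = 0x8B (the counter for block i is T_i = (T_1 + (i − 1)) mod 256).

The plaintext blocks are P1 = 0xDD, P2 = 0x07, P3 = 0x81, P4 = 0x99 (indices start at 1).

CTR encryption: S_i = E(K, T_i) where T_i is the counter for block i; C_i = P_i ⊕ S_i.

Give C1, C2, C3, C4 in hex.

C1 = 0x08, C2 = 0xD5, C3 = 0x52, C4 = 0x49

C1: T = 0x8B, S = E(K, T) = 0xD5; 0xDD ⊕ 0xD5 = 0x08.
C2: T = 0x8C, S = E(K, T) = 0xD2; 0x07 ⊕ 0xD2 = 0xD5.
C3: T = 0x8D, S = E(K, T) = 0xD3; 0x81 ⊕ 0xD3 = 0x52.
C4: T = 0x8E, S = E(K, T) = 0xD0; 0x99 ⊕ 0xD0 = 0x49.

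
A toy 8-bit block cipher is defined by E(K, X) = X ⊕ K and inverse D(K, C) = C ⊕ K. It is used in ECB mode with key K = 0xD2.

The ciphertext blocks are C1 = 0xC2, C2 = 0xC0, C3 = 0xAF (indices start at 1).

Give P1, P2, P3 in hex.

P1 = 0x10, P2 = 0x12, P3 = 0x7D

ECB decryption: P_i = D(K, C_i).
P1: D(K, 0xC2) = 0x10.
P2: D(K, 0xC0) = 0x12.
P3: D(K, 0xAF) = 0x7D.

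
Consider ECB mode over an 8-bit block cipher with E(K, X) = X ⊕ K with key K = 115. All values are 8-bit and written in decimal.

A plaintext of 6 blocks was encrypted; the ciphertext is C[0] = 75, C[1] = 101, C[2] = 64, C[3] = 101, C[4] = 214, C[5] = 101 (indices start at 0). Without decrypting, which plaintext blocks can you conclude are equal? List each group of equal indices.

ECB encrypts each block independently with the same key, so equal ciphertext blocks imply equal plaintext blocks.
C[1] = C[3] = C[5] = 101, so P[1] = P[3] = P[5].

P[1] = P[3] = P[5]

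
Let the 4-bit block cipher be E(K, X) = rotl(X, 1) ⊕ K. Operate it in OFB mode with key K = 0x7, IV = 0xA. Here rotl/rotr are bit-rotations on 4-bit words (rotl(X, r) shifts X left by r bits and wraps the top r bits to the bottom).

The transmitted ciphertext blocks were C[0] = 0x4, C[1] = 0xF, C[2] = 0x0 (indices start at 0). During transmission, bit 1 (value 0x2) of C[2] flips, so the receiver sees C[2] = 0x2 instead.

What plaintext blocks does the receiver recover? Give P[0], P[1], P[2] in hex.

P[0] = 0x6, P[1] = 0xC, P[2] = 0x3

OFB decryption: S_i = E(K, S_{i−1}) with S_{−1} = IV; P_i = C_i ⊕ S_i.
Only C[2] changed, to 0x2. In OFB, a change in C_i flips the same bit in P_i only; the keystream is unaffected. Decrypting the received ciphertext:
P[0]: S = E(K, 0xA) = 0x2; 0x4 ⊕ 0x2 = 0x6.
P[1]: S = E(K, 0x2) = 0x3; 0xF ⊕ 0x3 = 0xC.
P[2]: S = E(K, 0x3) = 0x1; 0x2 ⊕ 0x1 = 0x3.
Blocks that differ from the original plaintext: P[2].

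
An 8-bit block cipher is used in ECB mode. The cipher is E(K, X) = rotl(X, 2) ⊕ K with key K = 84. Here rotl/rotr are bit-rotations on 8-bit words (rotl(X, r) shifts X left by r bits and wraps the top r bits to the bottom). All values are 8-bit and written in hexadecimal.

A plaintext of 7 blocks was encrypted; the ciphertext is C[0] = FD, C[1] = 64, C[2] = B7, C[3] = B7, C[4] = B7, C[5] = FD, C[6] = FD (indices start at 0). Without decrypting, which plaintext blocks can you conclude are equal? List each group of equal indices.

P[0] = P[5] = P[6]; P[2] = P[3] = P[4]

ECB encrypts each block independently with the same key, so equal ciphertext blocks imply equal plaintext blocks.
C[0] = C[5] = C[6] = FD, so P[0] = P[5] = P[6].
C[2] = C[3] = C[4] = B7, so P[2] = P[3] = P[4].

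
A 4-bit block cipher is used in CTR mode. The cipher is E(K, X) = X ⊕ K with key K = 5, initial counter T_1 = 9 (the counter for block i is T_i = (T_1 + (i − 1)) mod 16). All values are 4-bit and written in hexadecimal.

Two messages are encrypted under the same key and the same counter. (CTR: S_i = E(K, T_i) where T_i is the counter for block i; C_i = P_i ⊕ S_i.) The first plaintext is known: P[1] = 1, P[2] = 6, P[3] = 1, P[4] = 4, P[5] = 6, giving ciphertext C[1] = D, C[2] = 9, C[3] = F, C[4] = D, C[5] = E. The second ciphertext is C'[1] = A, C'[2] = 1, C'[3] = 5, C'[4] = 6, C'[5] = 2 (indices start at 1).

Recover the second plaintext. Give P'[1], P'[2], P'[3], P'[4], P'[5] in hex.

In CTR with a reused counter, both messages share the same keystream S_i, so C_i ⊕ C'_i = P_i ⊕ P'_i and thus P'_i = P_i ⊕ C_i ⊕ C'_i.
P'[1]: 1 ⊕ D ⊕ A = 6.
P'[2]: 6 ⊕ 9 ⊕ 1 = E.
P'[3]: 1 ⊕ F ⊕ 5 = B.
P'[4]: 4 ⊕ D ⊕ 6 = F.
P'[5]: 6 ⊕ E ⊕ 2 = A.

P'[1] = 6, P'[2] = E, P'[3] = B, P'[4] = F, P'[5] = A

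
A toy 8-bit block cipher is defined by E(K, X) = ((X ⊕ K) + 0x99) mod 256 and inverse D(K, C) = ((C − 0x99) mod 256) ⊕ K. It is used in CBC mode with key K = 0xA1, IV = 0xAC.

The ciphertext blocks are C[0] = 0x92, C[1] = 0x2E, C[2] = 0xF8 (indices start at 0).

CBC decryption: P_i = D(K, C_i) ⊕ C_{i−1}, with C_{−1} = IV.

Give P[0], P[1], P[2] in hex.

P[0] = 0xF4, P[1] = 0xA6, P[2] = 0xD0

P[0]: D(K, 0x92) = 0x58; 0x58 ⊕ 0xAC = 0xF4.
P[1]: D(K, 0x2E) = 0x34; 0x34 ⊕ 0x92 = 0xA6.
P[2]: D(K, 0xF8) = 0xFE; 0xFE ⊕ 0x2E = 0xD0.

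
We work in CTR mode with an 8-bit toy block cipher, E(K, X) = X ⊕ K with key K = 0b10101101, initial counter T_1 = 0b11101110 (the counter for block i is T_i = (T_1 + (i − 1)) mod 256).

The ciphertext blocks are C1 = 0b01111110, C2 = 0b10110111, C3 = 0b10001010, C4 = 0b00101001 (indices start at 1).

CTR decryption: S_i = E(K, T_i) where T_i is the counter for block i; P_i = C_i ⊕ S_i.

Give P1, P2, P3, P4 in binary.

P1: T = 0b11101110, S = E(K, T) = 0b01000011; 0b01111110 ⊕ 0b01000011 = 0b00111101.
P2: T = 0b11101111, S = E(K, T) = 0b01000010; 0b10110111 ⊕ 0b01000010 = 0b11110101.
P3: T = 0b11110000, S = E(K, T) = 0b01011101; 0b10001010 ⊕ 0b01011101 = 0b11010111.
P4: T = 0b11110001, S = E(K, T) = 0b01011100; 0b00101001 ⊕ 0b01011100 = 0b01110101.

P1 = 0b00111101, P2 = 0b11110101, P3 = 0b11010111, P4 = 0b01110101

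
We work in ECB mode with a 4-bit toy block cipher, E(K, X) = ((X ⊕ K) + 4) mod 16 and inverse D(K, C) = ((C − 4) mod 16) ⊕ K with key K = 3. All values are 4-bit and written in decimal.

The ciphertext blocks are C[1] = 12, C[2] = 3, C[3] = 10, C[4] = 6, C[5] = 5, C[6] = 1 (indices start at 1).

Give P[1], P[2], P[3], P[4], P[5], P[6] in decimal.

ECB decryption: P_i = D(K, C_i).
P[1]: D(K, 12) = 11.
P[2]: D(K, 3) = 12.
P[3]: D(K, 10) = 5.
P[4]: D(K, 6) = 1.
P[5]: D(K, 5) = 2.
P[6]: D(K, 1) = 14.

P[1] = 11, P[2] = 12, P[3] = 5, P[4] = 1, P[5] = 2, P[6] = 14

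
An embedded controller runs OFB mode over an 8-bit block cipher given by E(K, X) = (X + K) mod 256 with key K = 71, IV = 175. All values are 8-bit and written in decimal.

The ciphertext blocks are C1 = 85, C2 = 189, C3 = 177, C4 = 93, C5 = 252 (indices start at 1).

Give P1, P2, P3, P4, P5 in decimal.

OFB decryption: S_i = E(K, S_{i−1}) with S_{0} = IV; P_i = C_i ⊕ S_i.
P1: S = E(K, 175) = 246; 85 ⊕ 246 = 163.
P2: S = E(K, 246) = 61; 189 ⊕ 61 = 128.
P3: S = E(K, 61) = 132; 177 ⊕ 132 = 53.
P4: S = E(K, 132) = 203; 93 ⊕ 203 = 150.
P5: S = E(K, 203) = 18; 252 ⊕ 18 = 238.

P1 = 163, P2 = 128, P3 = 53, P4 = 150, P5 = 238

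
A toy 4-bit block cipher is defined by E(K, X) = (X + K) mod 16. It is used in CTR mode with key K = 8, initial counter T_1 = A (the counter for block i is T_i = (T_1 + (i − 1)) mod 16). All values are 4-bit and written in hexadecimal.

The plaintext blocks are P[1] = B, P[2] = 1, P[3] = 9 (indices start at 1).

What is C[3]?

C[3] = D

CTR encryption: S_i = E(K, T_i) where T_i is the counter for block i; C_i = P_i ⊕ S_i.
C[1]: T = A, S = E(K, T) = 2; B ⊕ 2 = 9.
C[2]: T = B, S = E(K, T) = 3; 1 ⊕ 3 = 2.
C[3]: T = C, S = E(K, T) = 4; 9 ⊕ 4 = D.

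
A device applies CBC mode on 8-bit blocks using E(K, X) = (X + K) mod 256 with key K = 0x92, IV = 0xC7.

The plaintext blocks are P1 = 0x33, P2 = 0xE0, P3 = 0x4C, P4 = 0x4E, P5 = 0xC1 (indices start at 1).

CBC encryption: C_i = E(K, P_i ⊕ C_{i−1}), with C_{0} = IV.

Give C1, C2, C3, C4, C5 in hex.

C1 = 0x86, C2 = 0xF8, C3 = 0x46, C4 = 0x9A, C5 = 0xED

C1: P1 ⊕ 0xC7 = 0xF4; E(K, 0xF4) = 0x86.
C2: P2 ⊕ 0x86 = 0x66; E(K, 0x66) = 0xF8.
C3: P3 ⊕ 0xF8 = 0xB4; E(K, 0xB4) = 0x46.
C4: P4 ⊕ 0x46 = 0x08; E(K, 0x08) = 0x9A.
C5: P5 ⊕ 0x9A = 0x5B; E(K, 0x5B) = 0xED.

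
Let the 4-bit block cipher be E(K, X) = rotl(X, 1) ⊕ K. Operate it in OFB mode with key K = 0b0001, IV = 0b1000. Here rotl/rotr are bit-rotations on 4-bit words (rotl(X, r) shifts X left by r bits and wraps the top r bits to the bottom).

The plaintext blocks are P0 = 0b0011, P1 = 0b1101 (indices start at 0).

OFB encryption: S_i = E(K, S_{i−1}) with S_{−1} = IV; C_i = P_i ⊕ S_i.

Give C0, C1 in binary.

C0: S = E(K, 0b1000) = 0b0000; 0b0011 ⊕ 0b0000 = 0b0011.
C1: S = E(K, 0b0000) = 0b0001; 0b1101 ⊕ 0b0001 = 0b1100.

C0 = 0b0011, C1 = 0b1100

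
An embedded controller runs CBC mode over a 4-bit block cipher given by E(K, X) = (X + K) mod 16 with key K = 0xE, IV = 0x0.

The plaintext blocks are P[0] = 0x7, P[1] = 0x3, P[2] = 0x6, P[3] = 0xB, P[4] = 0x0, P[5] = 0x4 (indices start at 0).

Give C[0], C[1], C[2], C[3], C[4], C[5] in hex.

CBC encryption: C_i = E(K, P_i ⊕ C_{i−1}), with C_{−1} = IV.
C[0]: P[0] ⊕ 0x0 = 0x7; E(K, 0x7) = 0x5.
C[1]: P[1] ⊕ 0x5 = 0x6; E(K, 0x6) = 0x4.
C[2]: P[2] ⊕ 0x4 = 0x2; E(K, 0x2) = 0x0.
C[3]: P[3] ⊕ 0x0 = 0xB; E(K, 0xB) = 0x9.
C[4]: P[4] ⊕ 0x9 = 0x9; E(K, 0x9) = 0x7.
C[5]: P[5] ⊕ 0x7 = 0x3; E(K, 0x3) = 0x1.

C[0] = 0x5, C[1] = 0x4, C[2] = 0x0, C[3] = 0x9, C[4] = 0x7, C[5] = 0x1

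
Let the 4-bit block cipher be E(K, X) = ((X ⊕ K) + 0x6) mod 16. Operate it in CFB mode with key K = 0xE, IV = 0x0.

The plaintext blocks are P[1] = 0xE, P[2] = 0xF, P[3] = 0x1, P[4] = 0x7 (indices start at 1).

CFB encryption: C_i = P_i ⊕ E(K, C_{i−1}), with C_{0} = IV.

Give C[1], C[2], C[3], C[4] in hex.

C[1] = 0xA, C[2] = 0x5, C[3] = 0x0, C[4] = 0x3

C[1]: E(K, 0x0) = 0x4; 0xE ⊕ 0x4 = 0xA.
C[2]: E(K, 0xA) = 0xA; 0xF ⊕ 0xA = 0x5.
C[3]: E(K, 0x5) = 0x1; 0x1 ⊕ 0x1 = 0x0.
C[4]: E(K, 0x0) = 0x4; 0x7 ⊕ 0x4 = 0x3.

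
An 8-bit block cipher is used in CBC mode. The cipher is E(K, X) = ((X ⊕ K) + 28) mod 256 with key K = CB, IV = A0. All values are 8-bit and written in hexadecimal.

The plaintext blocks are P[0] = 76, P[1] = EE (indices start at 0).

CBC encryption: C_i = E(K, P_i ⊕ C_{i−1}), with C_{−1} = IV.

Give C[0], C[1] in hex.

C[0] = 45, C[1] = 88

C[0]: P[0] ⊕ A0 = D6; E(K, D6) = 45.
C[1]: P[1] ⊕ 45 = AB; E(K, AB) = 88.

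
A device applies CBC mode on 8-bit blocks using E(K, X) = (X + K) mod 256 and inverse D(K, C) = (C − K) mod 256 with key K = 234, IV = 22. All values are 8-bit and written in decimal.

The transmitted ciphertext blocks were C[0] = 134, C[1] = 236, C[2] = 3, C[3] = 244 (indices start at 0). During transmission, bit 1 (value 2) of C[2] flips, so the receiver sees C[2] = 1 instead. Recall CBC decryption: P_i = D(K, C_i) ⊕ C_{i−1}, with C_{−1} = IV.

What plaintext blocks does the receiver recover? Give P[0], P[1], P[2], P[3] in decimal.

Only C[2] changed, to 1. In CBC, a change in C_i garbles P_i and flips the same bit in P_{i+1}. Decrypting the received ciphertext:
P[0]: D(K, 134) = 156; 156 ⊕ 22 = 138.
P[1]: D(K, 236) = 2; 2 ⊕ 134 = 132.
P[2]: D(K, 1) = 23; 23 ⊕ 236 = 251.
P[3]: D(K, 244) = 10; 10 ⊕ 1 = 11.
Blocks that differ from the original plaintext: P[2], P[3].

P[0] = 138, P[1] = 132, P[2] = 251, P[3] = 11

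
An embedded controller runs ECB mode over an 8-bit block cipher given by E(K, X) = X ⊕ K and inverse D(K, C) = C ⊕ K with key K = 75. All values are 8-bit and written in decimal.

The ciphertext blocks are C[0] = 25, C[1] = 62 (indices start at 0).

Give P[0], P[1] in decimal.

ECB decryption: P_i = D(K, C_i).
P[0]: D(K, 25) = 82.
P[1]: D(K, 62) = 117.

P[0] = 82, P[1] = 117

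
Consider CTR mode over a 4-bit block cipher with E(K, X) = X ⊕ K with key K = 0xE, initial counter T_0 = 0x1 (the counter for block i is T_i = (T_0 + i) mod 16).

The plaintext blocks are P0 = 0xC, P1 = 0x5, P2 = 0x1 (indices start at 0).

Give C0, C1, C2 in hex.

C0 = 0x3, C1 = 0x9, C2 = 0xC

CTR encryption: S_i = E(K, T_i) where T_i is the counter for block i; C_i = P_i ⊕ S_i.
C0: T = 0x1, S = E(K, T) = 0xF; 0xC ⊕ 0xF = 0x3.
C1: T = 0x2, S = E(K, T) = 0xC; 0x5 ⊕ 0xC = 0x9.
C2: T = 0x3, S = E(K, T) = 0xD; 0x1 ⊕ 0xD = 0xC.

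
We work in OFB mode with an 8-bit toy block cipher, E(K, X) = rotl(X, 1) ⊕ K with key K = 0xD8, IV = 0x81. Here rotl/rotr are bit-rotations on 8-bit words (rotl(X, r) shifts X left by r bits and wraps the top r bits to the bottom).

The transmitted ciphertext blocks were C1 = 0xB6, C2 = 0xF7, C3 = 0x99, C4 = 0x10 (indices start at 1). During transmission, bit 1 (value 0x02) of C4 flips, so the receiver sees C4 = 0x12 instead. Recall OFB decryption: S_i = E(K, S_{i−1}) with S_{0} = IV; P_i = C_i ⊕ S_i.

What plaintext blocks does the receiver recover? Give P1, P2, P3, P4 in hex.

P1 = 0x6D, P2 = 0x98, P3 = 0x9F, P4 = 0xC6

Only C4 changed, to 0x12. In OFB, a change in C_i flips the same bit in P_i only; the keystream is unaffected. Decrypting the received ciphertext:
P1: S = E(K, 0x81) = 0xDB; 0xB6 ⊕ 0xDB = 0x6D.
P2: S = E(K, 0xDB) = 0x6F; 0xF7 ⊕ 0x6F = 0x98.
P3: S = E(K, 0x6F) = 0x06; 0x99 ⊕ 0x06 = 0x9F.
P4: S = E(K, 0x06) = 0xD4; 0x12 ⊕ 0xD4 = 0xC6.
Blocks that differ from the original plaintext: P4.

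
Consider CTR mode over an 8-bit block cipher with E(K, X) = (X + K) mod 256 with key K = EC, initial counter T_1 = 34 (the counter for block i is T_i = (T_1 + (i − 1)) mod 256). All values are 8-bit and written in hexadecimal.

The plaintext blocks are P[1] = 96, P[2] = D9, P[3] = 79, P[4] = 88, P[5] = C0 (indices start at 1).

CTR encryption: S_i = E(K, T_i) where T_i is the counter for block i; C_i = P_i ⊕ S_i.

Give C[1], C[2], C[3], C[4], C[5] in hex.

C[1]: T = 34, S = E(K, T) = 20; 96 ⊕ 20 = B6.
C[2]: T = 35, S = E(K, T) = 21; D9 ⊕ 21 = F8.
C[3]: T = 36, S = E(K, T) = 22; 79 ⊕ 22 = 5B.
C[4]: T = 37, S = E(K, T) = 23; 88 ⊕ 23 = AB.
C[5]: T = 38, S = E(K, T) = 24; C0 ⊕ 24 = E4.

C[1] = B6, C[2] = F8, C[3] = 5B, C[4] = AB, C[5] = E4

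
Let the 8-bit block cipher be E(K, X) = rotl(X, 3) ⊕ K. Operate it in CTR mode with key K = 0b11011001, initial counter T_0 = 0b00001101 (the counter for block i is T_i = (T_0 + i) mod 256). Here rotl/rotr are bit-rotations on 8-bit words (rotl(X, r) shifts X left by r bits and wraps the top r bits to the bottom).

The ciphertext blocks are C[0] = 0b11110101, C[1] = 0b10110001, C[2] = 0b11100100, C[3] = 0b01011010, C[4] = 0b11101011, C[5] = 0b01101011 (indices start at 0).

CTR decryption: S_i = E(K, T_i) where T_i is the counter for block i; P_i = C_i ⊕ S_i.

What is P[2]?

P[2] = 0b01000101

P[2]: T = 0b00001111, S = E(K, T) = 0b10100001; 0b11100100 ⊕ 0b10100001 = 0b01000101.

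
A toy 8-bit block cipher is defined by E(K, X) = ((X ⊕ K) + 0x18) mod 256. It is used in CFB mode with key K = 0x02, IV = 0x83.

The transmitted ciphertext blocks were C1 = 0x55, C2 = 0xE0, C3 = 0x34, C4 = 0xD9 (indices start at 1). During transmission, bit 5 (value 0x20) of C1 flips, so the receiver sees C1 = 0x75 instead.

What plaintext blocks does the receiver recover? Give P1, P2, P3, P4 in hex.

CFB decryption: P_i = C_i ⊕ E(K, C_{i−1}), with C_{0} = IV.
Only C1 changed, to 0x75. In CFB, a change in C_i flips the same bit in P_i and garbles P_{i+1}. Decrypting the received ciphertext:
P1: E(K, 0x83) = 0x99; 0x75 ⊕ 0x99 = 0xEC.
P2: E(K, 0x75) = 0x8F; 0xE0 ⊕ 0x8F = 0x6F.
P3: E(K, 0xE0) = 0xFA; 0x34 ⊕ 0xFA = 0xCE.
P4: E(K, 0x34) = 0x4E; 0xD9 ⊕ 0x4E = 0x97.
Blocks that differ from the original plaintext: P1, P2.

P1 = 0xEC, P2 = 0x6F, P3 = 0xCE, P4 = 0x97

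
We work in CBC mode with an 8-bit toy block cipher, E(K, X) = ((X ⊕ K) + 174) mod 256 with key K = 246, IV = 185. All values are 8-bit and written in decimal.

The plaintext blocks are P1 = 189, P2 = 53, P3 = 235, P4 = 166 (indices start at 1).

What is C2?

CBC encryption: C_i = E(K, P_i ⊕ C_{i−1}), with C_{0} = IV.
C1: P1 ⊕ 185 = 4; E(K, 4) = 160.
C2: P2 ⊕ 160 = 149; E(K, 149) = 17.

C2 = 17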